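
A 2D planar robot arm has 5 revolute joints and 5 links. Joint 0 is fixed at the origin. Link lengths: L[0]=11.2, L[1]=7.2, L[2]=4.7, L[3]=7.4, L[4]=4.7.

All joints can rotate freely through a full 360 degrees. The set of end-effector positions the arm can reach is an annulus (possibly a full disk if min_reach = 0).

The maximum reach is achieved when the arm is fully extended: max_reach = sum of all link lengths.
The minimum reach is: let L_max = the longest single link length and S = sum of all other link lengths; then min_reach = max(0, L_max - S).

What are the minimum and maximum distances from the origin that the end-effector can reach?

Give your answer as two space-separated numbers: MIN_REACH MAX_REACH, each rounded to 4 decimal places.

Answer: 0.0000 35.2000

Derivation:
Link lengths: [11.2, 7.2, 4.7, 7.4, 4.7]
max_reach = 11.2 + 7.2 + 4.7 + 7.4 + 4.7 = 35.2
L_max = max([11.2, 7.2, 4.7, 7.4, 4.7]) = 11.2
S (sum of others) = 35.2 - 11.2 = 24
min_reach = max(0, 11.2 - 24) = max(0, -12.8) = 0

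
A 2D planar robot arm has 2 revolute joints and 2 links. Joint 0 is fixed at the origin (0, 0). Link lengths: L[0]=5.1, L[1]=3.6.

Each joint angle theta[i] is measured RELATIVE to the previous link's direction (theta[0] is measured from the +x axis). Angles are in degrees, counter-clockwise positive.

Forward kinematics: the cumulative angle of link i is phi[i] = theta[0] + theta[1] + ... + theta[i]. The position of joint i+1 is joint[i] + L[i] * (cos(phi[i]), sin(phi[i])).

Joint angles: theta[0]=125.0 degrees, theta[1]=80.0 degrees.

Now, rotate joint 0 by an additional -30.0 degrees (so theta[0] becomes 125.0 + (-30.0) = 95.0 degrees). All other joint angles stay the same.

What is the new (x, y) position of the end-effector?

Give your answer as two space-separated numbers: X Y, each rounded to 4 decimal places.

joint[0] = (0.0000, 0.0000)  (base)
link 0: phi[0] = 95 = 95 deg
  cos(95 deg) = -0.0872, sin(95 deg) = 0.9962
  joint[1] = (0.0000, 0.0000) + 5.1 * (-0.0872, 0.9962) = (0.0000 + -0.4445, 0.0000 + 5.0806) = (-0.4445, 5.0806)
link 1: phi[1] = 95 + 80 = 175 deg
  cos(175 deg) = -0.9962, sin(175 deg) = 0.0872
  joint[2] = (-0.4445, 5.0806) + 3.6 * (-0.9962, 0.0872) = (-0.4445 + -3.5863, 5.0806 + 0.3138) = (-4.0308, 5.3944)
End effector: (-4.0308, 5.3944)

Answer: -4.0308 5.3944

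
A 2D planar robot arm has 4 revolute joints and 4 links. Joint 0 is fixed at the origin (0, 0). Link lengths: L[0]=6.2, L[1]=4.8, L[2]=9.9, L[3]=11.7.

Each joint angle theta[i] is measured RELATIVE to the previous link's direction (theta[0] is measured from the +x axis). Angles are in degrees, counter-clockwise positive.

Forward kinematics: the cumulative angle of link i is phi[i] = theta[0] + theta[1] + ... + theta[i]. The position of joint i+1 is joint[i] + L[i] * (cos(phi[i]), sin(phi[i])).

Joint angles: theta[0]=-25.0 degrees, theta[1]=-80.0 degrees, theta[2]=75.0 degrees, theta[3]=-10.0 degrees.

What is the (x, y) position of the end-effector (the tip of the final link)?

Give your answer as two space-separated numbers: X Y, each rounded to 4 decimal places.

joint[0] = (0.0000, 0.0000)  (base)
link 0: phi[0] = -25 = -25 deg
  cos(-25 deg) = 0.9063, sin(-25 deg) = -0.4226
  joint[1] = (0.0000, 0.0000) + 6.2 * (0.9063, -0.4226) = (0.0000 + 5.6191, 0.0000 + -2.6202) = (5.6191, -2.6202)
link 1: phi[1] = -25 + -80 = -105 deg
  cos(-105 deg) = -0.2588, sin(-105 deg) = -0.9659
  joint[2] = (5.6191, -2.6202) + 4.8 * (-0.2588, -0.9659) = (5.6191 + -1.2423, -2.6202 + -4.6364) = (4.3768, -7.2567)
link 2: phi[2] = -25 + -80 + 75 = -30 deg
  cos(-30 deg) = 0.8660, sin(-30 deg) = -0.5000
  joint[3] = (4.3768, -7.2567) + 9.9 * (0.8660, -0.5000) = (4.3768 + 8.5737, -7.2567 + -4.9500) = (12.9504, -12.2067)
link 3: phi[3] = -25 + -80 + 75 + -10 = -40 deg
  cos(-40 deg) = 0.7660, sin(-40 deg) = -0.6428
  joint[4] = (12.9504, -12.2067) + 11.7 * (0.7660, -0.6428) = (12.9504 + 8.9627, -12.2067 + -7.5206) = (21.9131, -19.7273)
End effector: (21.9131, -19.7273)

Answer: 21.9131 -19.7273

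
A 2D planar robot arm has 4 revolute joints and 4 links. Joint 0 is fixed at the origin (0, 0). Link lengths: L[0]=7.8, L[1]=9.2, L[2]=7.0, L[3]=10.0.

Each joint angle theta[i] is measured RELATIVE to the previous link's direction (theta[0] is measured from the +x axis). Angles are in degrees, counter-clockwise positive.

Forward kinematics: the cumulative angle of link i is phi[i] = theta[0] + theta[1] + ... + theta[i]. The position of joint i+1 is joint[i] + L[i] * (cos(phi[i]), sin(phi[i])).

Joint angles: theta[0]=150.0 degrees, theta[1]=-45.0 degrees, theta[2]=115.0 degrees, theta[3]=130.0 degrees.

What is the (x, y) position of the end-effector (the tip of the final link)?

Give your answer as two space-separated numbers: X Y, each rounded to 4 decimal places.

Answer: -4.6504 6.5505

Derivation:
joint[0] = (0.0000, 0.0000)  (base)
link 0: phi[0] = 150 = 150 deg
  cos(150 deg) = -0.8660, sin(150 deg) = 0.5000
  joint[1] = (0.0000, 0.0000) + 7.8 * (-0.8660, 0.5000) = (0.0000 + -6.7550, 0.0000 + 3.9000) = (-6.7550, 3.9000)
link 1: phi[1] = 150 + -45 = 105 deg
  cos(105 deg) = -0.2588, sin(105 deg) = 0.9659
  joint[2] = (-6.7550, 3.9000) + 9.2 * (-0.2588, 0.9659) = (-6.7550 + -2.3811, 3.9000 + 8.8865) = (-9.1361, 12.7865)
link 2: phi[2] = 150 + -45 + 115 = 220 deg
  cos(220 deg) = -0.7660, sin(220 deg) = -0.6428
  joint[3] = (-9.1361, 12.7865) + 7 * (-0.7660, -0.6428) = (-9.1361 + -5.3623, 12.7865 + -4.4995) = (-14.4984, 8.2870)
link 3: phi[3] = 150 + -45 + 115 + 130 = 350 deg
  cos(350 deg) = 0.9848, sin(350 deg) = -0.1736
  joint[4] = (-14.4984, 8.2870) + 10 * (0.9848, -0.1736) = (-14.4984 + 9.8481, 8.2870 + -1.7365) = (-4.6504, 6.5505)
End effector: (-4.6504, 6.5505)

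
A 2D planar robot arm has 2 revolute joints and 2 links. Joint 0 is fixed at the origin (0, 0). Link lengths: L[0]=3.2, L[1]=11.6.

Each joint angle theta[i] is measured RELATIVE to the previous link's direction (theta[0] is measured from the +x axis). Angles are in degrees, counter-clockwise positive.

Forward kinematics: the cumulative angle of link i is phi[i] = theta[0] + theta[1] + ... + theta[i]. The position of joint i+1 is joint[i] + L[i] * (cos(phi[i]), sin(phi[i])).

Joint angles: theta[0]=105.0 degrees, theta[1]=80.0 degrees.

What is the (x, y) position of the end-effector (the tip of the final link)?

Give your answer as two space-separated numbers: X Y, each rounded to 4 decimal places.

joint[0] = (0.0000, 0.0000)  (base)
link 0: phi[0] = 105 = 105 deg
  cos(105 deg) = -0.2588, sin(105 deg) = 0.9659
  joint[1] = (0.0000, 0.0000) + 3.2 * (-0.2588, 0.9659) = (0.0000 + -0.8282, 0.0000 + 3.0910) = (-0.8282, 3.0910)
link 1: phi[1] = 105 + 80 = 185 deg
  cos(185 deg) = -0.9962, sin(185 deg) = -0.0872
  joint[2] = (-0.8282, 3.0910) + 11.6 * (-0.9962, -0.0872) = (-0.8282 + -11.5559, 3.0910 + -1.0110) = (-12.3841, 2.0800)
End effector: (-12.3841, 2.0800)

Answer: -12.3841 2.0800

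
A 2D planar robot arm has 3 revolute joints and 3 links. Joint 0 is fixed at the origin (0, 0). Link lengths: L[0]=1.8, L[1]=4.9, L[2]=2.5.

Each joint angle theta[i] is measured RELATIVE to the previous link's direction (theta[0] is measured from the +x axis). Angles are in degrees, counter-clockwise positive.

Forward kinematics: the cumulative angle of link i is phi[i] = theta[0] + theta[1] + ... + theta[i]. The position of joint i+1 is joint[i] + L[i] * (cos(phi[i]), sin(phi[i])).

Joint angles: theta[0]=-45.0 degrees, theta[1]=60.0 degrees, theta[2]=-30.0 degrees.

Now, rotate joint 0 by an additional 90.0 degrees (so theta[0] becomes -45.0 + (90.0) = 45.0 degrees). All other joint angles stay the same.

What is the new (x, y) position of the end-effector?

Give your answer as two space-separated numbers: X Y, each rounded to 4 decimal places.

joint[0] = (0.0000, 0.0000)  (base)
link 0: phi[0] = 45 = 45 deg
  cos(45 deg) = 0.7071, sin(45 deg) = 0.7071
  joint[1] = (0.0000, 0.0000) + 1.8 * (0.7071, 0.7071) = (0.0000 + 1.2728, 0.0000 + 1.2728) = (1.2728, 1.2728)
link 1: phi[1] = 45 + 60 = 105 deg
  cos(105 deg) = -0.2588, sin(105 deg) = 0.9659
  joint[2] = (1.2728, 1.2728) + 4.9 * (-0.2588, 0.9659) = (1.2728 + -1.2682, 1.2728 + 4.7330) = (0.0046, 6.0058)
link 2: phi[2] = 45 + 60 + -30 = 75 deg
  cos(75 deg) = 0.2588, sin(75 deg) = 0.9659
  joint[3] = (0.0046, 6.0058) + 2.5 * (0.2588, 0.9659) = (0.0046 + 0.6470, 6.0058 + 2.4148) = (0.6516, 8.4206)
End effector: (0.6516, 8.4206)

Answer: 0.6516 8.4206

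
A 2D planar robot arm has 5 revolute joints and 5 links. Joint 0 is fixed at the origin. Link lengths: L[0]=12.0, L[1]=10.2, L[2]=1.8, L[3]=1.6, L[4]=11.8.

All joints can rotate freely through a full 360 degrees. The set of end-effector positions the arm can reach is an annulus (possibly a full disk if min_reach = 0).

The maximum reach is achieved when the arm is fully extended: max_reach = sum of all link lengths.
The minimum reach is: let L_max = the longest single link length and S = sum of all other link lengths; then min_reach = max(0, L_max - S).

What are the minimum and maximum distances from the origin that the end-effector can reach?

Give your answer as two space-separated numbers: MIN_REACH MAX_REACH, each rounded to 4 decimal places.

Answer: 0.0000 37.4000

Derivation:
Link lengths: [12.0, 10.2, 1.8, 1.6, 11.8]
max_reach = 12 + 10.2 + 1.8 + 1.6 + 11.8 = 37.4
L_max = max([12.0, 10.2, 1.8, 1.6, 11.8]) = 12
S (sum of others) = 37.4 - 12 = 25.4
min_reach = max(0, 12 - 25.4) = max(0, -13.4) = 0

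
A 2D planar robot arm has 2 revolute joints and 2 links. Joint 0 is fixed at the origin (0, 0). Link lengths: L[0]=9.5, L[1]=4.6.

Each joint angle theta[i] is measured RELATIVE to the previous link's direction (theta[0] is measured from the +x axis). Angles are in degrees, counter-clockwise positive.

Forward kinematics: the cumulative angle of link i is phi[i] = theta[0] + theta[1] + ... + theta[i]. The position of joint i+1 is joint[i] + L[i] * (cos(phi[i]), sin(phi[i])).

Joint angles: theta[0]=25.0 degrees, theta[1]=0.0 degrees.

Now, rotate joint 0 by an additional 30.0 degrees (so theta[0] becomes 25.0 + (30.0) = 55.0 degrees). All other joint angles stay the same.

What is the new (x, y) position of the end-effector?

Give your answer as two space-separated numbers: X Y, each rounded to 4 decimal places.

joint[0] = (0.0000, 0.0000)  (base)
link 0: phi[0] = 55 = 55 deg
  cos(55 deg) = 0.5736, sin(55 deg) = 0.8192
  joint[1] = (0.0000, 0.0000) + 9.5 * (0.5736, 0.8192) = (0.0000 + 5.4490, 0.0000 + 7.7819) = (5.4490, 7.7819)
link 1: phi[1] = 55 + 0 = 55 deg
  cos(55 deg) = 0.5736, sin(55 deg) = 0.8192
  joint[2] = (5.4490, 7.7819) + 4.6 * (0.5736, 0.8192) = (5.4490 + 2.6385, 7.7819 + 3.7681) = (8.0874, 11.5500)
End effector: (8.0874, 11.5500)

Answer: 8.0874 11.5500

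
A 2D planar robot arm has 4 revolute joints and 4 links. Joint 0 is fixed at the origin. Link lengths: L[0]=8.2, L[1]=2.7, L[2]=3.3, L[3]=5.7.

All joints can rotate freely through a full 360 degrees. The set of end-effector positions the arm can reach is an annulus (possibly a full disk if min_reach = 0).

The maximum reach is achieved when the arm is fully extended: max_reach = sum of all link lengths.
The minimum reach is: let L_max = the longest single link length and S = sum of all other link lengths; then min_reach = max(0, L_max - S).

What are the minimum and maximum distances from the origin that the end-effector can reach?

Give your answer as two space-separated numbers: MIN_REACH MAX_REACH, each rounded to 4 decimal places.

Link lengths: [8.2, 2.7, 3.3, 5.7]
max_reach = 8.2 + 2.7 + 3.3 + 5.7 = 19.9
L_max = max([8.2, 2.7, 3.3, 5.7]) = 8.2
S (sum of others) = 19.9 - 8.2 = 11.7
min_reach = max(0, 8.2 - 11.7) = max(0, -3.5) = 0

Answer: 0.0000 19.9000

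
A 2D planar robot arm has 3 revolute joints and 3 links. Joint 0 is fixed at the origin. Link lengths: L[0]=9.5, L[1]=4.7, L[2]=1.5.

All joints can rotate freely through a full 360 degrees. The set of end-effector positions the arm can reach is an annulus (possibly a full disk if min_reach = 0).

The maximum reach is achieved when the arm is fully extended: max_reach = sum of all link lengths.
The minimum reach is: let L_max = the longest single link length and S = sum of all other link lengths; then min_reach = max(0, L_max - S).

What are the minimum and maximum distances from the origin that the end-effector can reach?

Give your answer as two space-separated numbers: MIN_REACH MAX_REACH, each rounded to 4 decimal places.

Link lengths: [9.5, 4.7, 1.5]
max_reach = 9.5 + 4.7 + 1.5 = 15.7
L_max = max([9.5, 4.7, 1.5]) = 9.5
S (sum of others) = 15.7 - 9.5 = 6.2
min_reach = max(0, 9.5 - 6.2) = max(0, 3.3) = 3.3

Answer: 3.3000 15.7000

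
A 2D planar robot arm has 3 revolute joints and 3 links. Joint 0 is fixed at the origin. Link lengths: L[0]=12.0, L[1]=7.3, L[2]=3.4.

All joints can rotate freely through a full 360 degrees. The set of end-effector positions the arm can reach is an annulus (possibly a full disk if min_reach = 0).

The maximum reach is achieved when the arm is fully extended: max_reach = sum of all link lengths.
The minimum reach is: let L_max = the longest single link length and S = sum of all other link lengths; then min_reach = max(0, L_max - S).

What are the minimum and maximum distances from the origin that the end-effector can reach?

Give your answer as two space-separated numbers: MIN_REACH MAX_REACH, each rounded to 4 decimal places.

Link lengths: [12.0, 7.3, 3.4]
max_reach = 12 + 7.3 + 3.4 = 22.7
L_max = max([12.0, 7.3, 3.4]) = 12
S (sum of others) = 22.7 - 12 = 10.7
min_reach = max(0, 12 - 10.7) = max(0, 1.3) = 1.3

Answer: 1.3000 22.7000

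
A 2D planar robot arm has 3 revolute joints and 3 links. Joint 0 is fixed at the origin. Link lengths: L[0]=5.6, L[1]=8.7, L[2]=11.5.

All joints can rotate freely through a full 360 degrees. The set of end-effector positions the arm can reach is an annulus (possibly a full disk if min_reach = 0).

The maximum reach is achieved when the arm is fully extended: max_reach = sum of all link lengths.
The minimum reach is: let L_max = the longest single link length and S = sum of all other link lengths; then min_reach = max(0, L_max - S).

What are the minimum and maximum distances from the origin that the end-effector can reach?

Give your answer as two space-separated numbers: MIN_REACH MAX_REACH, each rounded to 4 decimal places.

Link lengths: [5.6, 8.7, 11.5]
max_reach = 5.6 + 8.7 + 11.5 = 25.8
L_max = max([5.6, 8.7, 11.5]) = 11.5
S (sum of others) = 25.8 - 11.5 = 14.3
min_reach = max(0, 11.5 - 14.3) = max(0, -2.8) = 0

Answer: 0.0000 25.8000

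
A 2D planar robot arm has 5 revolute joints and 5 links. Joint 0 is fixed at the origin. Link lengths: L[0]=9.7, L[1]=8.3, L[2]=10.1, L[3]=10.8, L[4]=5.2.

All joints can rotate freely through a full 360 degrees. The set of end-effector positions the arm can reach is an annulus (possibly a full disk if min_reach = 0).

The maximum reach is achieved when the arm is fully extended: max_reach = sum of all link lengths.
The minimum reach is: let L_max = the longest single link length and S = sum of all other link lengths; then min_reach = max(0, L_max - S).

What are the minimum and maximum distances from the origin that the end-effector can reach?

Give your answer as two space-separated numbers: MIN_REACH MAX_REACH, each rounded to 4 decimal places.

Link lengths: [9.7, 8.3, 10.1, 10.8, 5.2]
max_reach = 9.7 + 8.3 + 10.1 + 10.8 + 5.2 = 44.1
L_max = max([9.7, 8.3, 10.1, 10.8, 5.2]) = 10.8
S (sum of others) = 44.1 - 10.8 = 33.3
min_reach = max(0, 10.8 - 33.3) = max(0, -22.5) = 0

Answer: 0.0000 44.1000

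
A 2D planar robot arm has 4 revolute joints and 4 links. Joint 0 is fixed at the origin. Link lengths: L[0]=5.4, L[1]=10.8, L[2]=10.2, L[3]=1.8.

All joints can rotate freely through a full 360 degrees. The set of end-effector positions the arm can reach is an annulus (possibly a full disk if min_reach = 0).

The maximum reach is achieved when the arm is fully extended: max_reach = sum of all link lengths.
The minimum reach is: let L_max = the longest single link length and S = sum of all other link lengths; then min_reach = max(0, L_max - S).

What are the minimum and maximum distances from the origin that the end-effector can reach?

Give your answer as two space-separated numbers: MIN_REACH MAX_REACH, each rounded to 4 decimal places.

Answer: 0.0000 28.2000

Derivation:
Link lengths: [5.4, 10.8, 10.2, 1.8]
max_reach = 5.4 + 10.8 + 10.2 + 1.8 = 28.2
L_max = max([5.4, 10.8, 10.2, 1.8]) = 10.8
S (sum of others) = 28.2 - 10.8 = 17.4
min_reach = max(0, 10.8 - 17.4) = max(0, -6.6) = 0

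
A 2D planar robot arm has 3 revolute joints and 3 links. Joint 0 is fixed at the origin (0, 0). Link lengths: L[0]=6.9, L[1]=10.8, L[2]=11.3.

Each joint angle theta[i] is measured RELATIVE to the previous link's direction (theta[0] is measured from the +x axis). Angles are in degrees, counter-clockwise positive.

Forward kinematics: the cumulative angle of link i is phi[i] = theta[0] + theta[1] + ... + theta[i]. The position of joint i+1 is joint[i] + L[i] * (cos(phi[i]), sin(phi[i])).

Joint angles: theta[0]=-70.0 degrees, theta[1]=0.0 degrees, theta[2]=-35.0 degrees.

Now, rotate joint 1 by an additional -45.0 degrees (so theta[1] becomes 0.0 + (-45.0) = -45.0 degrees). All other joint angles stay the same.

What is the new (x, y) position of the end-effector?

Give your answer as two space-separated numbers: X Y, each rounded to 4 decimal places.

joint[0] = (0.0000, 0.0000)  (base)
link 0: phi[0] = -70 = -70 deg
  cos(-70 deg) = 0.3420, sin(-70 deg) = -0.9397
  joint[1] = (0.0000, 0.0000) + 6.9 * (0.3420, -0.9397) = (0.0000 + 2.3599, 0.0000 + -6.4839) = (2.3599, -6.4839)
link 1: phi[1] = -70 + -45 = -115 deg
  cos(-115 deg) = -0.4226, sin(-115 deg) = -0.9063
  joint[2] = (2.3599, -6.4839) + 10.8 * (-0.4226, -0.9063) = (2.3599 + -4.5643, -6.4839 + -9.7881) = (-2.2043, -16.2720)
link 2: phi[2] = -70 + -45 + -35 = -150 deg
  cos(-150 deg) = -0.8660, sin(-150 deg) = -0.5000
  joint[3] = (-2.2043, -16.2720) + 11.3 * (-0.8660, -0.5000) = (-2.2043 + -9.7861, -16.2720 + -5.6500) = (-11.9904, -21.9220)
End effector: (-11.9904, -21.9220)

Answer: -11.9904 -21.9220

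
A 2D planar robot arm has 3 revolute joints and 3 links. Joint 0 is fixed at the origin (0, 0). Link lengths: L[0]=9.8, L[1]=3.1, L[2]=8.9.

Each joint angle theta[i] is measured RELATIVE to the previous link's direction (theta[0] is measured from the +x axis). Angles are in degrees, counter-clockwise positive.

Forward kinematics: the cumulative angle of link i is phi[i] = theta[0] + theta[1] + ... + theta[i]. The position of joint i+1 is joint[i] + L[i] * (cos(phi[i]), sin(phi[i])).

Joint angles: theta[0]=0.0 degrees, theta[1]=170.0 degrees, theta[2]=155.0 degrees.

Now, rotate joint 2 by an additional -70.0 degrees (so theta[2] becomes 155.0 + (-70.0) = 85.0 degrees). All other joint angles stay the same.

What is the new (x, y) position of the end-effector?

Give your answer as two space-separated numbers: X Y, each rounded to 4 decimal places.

Answer: 4.4436 -8.0584

Derivation:
joint[0] = (0.0000, 0.0000)  (base)
link 0: phi[0] = 0 = 0 deg
  cos(0 deg) = 1.0000, sin(0 deg) = 0.0000
  joint[1] = (0.0000, 0.0000) + 9.8 * (1.0000, 0.0000) = (0.0000 + 9.8000, 0.0000 + 0.0000) = (9.8000, 0.0000)
link 1: phi[1] = 0 + 170 = 170 deg
  cos(170 deg) = -0.9848, sin(170 deg) = 0.1736
  joint[2] = (9.8000, 0.0000) + 3.1 * (-0.9848, 0.1736) = (9.8000 + -3.0529, 0.0000 + 0.5383) = (6.7471, 0.5383)
link 2: phi[2] = 0 + 170 + 85 = 255 deg
  cos(255 deg) = -0.2588, sin(255 deg) = -0.9659
  joint[3] = (6.7471, 0.5383) + 8.9 * (-0.2588, -0.9659) = (6.7471 + -2.3035, 0.5383 + -8.5967) = (4.4436, -8.0584)
End effector: (4.4436, -8.0584)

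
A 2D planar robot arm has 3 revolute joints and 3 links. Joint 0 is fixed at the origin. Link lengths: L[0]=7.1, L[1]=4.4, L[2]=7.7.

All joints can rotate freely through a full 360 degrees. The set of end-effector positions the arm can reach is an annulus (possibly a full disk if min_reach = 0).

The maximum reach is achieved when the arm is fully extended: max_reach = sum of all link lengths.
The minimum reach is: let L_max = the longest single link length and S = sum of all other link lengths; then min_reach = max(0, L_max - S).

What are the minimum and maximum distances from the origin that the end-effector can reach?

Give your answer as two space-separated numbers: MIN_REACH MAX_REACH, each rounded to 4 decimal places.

Answer: 0.0000 19.2000

Derivation:
Link lengths: [7.1, 4.4, 7.7]
max_reach = 7.1 + 4.4 + 7.7 = 19.2
L_max = max([7.1, 4.4, 7.7]) = 7.7
S (sum of others) = 19.2 - 7.7 = 11.5
min_reach = max(0, 7.7 - 11.5) = max(0, -3.8) = 0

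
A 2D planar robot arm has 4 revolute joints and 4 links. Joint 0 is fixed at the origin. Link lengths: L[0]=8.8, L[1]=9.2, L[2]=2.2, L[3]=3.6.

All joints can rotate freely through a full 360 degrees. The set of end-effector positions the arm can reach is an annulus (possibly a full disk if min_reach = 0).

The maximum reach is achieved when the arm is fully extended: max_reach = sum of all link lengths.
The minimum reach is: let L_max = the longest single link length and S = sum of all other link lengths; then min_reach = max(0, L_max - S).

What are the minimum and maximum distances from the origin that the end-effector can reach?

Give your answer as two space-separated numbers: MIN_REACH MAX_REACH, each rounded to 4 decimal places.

Link lengths: [8.8, 9.2, 2.2, 3.6]
max_reach = 8.8 + 9.2 + 2.2 + 3.6 = 23.8
L_max = max([8.8, 9.2, 2.2, 3.6]) = 9.2
S (sum of others) = 23.8 - 9.2 = 14.6
min_reach = max(0, 9.2 - 14.6) = max(0, -5.4) = 0

Answer: 0.0000 23.8000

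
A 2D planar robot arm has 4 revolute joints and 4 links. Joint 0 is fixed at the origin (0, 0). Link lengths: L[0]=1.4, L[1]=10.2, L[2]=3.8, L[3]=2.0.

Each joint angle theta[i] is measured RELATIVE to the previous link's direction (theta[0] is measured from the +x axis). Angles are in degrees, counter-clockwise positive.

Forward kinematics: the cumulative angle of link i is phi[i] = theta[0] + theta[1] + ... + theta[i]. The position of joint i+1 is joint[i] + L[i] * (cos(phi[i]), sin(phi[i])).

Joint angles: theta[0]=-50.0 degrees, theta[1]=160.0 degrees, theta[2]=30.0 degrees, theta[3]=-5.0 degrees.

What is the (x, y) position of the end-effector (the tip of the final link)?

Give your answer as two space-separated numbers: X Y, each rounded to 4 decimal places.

joint[0] = (0.0000, 0.0000)  (base)
link 0: phi[0] = -50 = -50 deg
  cos(-50 deg) = 0.6428, sin(-50 deg) = -0.7660
  joint[1] = (0.0000, 0.0000) + 1.4 * (0.6428, -0.7660) = (0.0000 + 0.8999, 0.0000 + -1.0725) = (0.8999, -1.0725)
link 1: phi[1] = -50 + 160 = 110 deg
  cos(110 deg) = -0.3420, sin(110 deg) = 0.9397
  joint[2] = (0.8999, -1.0725) + 10.2 * (-0.3420, 0.9397) = (0.8999 + -3.4886, -1.0725 + 9.5849) = (-2.5887, 8.5124)
link 2: phi[2] = -50 + 160 + 30 = 140 deg
  cos(140 deg) = -0.7660, sin(140 deg) = 0.6428
  joint[3] = (-2.5887, 8.5124) + 3.8 * (-0.7660, 0.6428) = (-2.5887 + -2.9110, 8.5124 + 2.4426) = (-5.4997, 10.9550)
link 3: phi[3] = -50 + 160 + 30 + -5 = 135 deg
  cos(135 deg) = -0.7071, sin(135 deg) = 0.7071
  joint[4] = (-5.4997, 10.9550) + 2 * (-0.7071, 0.7071) = (-5.4997 + -1.4142, 10.9550 + 1.4142) = (-6.9139, 12.3692)
End effector: (-6.9139, 12.3692)

Answer: -6.9139 12.3692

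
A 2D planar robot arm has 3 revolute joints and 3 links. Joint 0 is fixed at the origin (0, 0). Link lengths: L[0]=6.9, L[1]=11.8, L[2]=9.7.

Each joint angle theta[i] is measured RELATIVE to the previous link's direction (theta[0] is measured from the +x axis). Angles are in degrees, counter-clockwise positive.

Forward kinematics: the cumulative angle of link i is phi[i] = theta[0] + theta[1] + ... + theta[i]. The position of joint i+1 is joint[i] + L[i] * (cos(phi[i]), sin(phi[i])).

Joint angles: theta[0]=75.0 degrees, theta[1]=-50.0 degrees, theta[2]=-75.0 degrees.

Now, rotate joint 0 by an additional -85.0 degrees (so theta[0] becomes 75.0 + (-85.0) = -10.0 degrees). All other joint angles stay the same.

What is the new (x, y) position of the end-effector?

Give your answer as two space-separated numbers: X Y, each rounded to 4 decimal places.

joint[0] = (0.0000, 0.0000)  (base)
link 0: phi[0] = -10 = -10 deg
  cos(-10 deg) = 0.9848, sin(-10 deg) = -0.1736
  joint[1] = (0.0000, 0.0000) + 6.9 * (0.9848, -0.1736) = (0.0000 + 6.7952, 0.0000 + -1.1982) = (6.7952, -1.1982)
link 1: phi[1] = -10 + -50 = -60 deg
  cos(-60 deg) = 0.5000, sin(-60 deg) = -0.8660
  joint[2] = (6.7952, -1.1982) + 11.8 * (0.5000, -0.8660) = (6.7952 + 5.9000, -1.1982 + -10.2191) = (12.6952, -11.4173)
link 2: phi[2] = -10 + -50 + -75 = -135 deg
  cos(-135 deg) = -0.7071, sin(-135 deg) = -0.7071
  joint[3] = (12.6952, -11.4173) + 9.7 * (-0.7071, -0.7071) = (12.6952 + -6.8589, -11.4173 + -6.8589) = (5.8362, -18.2762)
End effector: (5.8362, -18.2762)

Answer: 5.8362 -18.2762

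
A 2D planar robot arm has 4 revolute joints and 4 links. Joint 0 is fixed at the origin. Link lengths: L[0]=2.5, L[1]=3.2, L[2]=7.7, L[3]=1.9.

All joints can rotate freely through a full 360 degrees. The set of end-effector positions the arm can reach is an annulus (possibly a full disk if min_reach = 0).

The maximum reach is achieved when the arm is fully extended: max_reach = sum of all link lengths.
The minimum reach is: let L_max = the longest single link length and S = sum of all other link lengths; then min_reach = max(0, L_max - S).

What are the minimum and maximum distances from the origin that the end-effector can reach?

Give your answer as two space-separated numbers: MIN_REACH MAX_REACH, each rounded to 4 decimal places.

Answer: 0.1000 15.3000

Derivation:
Link lengths: [2.5, 3.2, 7.7, 1.9]
max_reach = 2.5 + 3.2 + 7.7 + 1.9 = 15.3
L_max = max([2.5, 3.2, 7.7, 1.9]) = 7.7
S (sum of others) = 15.3 - 7.7 = 7.6
min_reach = max(0, 7.7 - 7.6) = max(0, 0.1) = 0.1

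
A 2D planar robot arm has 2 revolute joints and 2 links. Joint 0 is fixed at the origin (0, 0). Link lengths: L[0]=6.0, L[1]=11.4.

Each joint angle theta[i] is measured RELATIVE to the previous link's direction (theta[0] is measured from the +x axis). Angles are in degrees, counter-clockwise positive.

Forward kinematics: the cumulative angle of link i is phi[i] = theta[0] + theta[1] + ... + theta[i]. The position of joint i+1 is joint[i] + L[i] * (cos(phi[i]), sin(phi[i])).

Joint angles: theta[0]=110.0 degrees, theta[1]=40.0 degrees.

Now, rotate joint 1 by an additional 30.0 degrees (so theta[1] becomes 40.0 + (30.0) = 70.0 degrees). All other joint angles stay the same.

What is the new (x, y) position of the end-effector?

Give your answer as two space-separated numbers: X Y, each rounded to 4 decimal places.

joint[0] = (0.0000, 0.0000)  (base)
link 0: phi[0] = 110 = 110 deg
  cos(110 deg) = -0.3420, sin(110 deg) = 0.9397
  joint[1] = (0.0000, 0.0000) + 6 * (-0.3420, 0.9397) = (0.0000 + -2.0521, 0.0000 + 5.6382) = (-2.0521, 5.6382)
link 1: phi[1] = 110 + 70 = 180 deg
  cos(180 deg) = -1.0000, sin(180 deg) = 0.0000
  joint[2] = (-2.0521, 5.6382) + 11.4 * (-1.0000, 0.0000) = (-2.0521 + -11.4000, 5.6382 + 0.0000) = (-13.4521, 5.6382)
End effector: (-13.4521, 5.6382)

Answer: -13.4521 5.6382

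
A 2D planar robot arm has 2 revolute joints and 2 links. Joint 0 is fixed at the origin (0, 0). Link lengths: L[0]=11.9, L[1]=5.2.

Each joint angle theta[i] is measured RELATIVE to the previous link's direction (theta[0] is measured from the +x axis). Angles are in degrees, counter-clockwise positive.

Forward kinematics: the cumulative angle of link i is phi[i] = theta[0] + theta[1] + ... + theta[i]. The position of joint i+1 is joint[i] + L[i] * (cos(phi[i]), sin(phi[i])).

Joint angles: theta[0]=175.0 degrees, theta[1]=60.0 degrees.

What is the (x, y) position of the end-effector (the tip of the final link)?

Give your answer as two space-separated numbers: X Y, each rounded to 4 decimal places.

joint[0] = (0.0000, 0.0000)  (base)
link 0: phi[0] = 175 = 175 deg
  cos(175 deg) = -0.9962, sin(175 deg) = 0.0872
  joint[1] = (0.0000, 0.0000) + 11.9 * (-0.9962, 0.0872) = (0.0000 + -11.8547, 0.0000 + 1.0372) = (-11.8547, 1.0372)
link 1: phi[1] = 175 + 60 = 235 deg
  cos(235 deg) = -0.5736, sin(235 deg) = -0.8192
  joint[2] = (-11.8547, 1.0372) + 5.2 * (-0.5736, -0.8192) = (-11.8547 + -2.9826, 1.0372 + -4.2596) = (-14.8373, -3.2224)
End effector: (-14.8373, -3.2224)

Answer: -14.8373 -3.2224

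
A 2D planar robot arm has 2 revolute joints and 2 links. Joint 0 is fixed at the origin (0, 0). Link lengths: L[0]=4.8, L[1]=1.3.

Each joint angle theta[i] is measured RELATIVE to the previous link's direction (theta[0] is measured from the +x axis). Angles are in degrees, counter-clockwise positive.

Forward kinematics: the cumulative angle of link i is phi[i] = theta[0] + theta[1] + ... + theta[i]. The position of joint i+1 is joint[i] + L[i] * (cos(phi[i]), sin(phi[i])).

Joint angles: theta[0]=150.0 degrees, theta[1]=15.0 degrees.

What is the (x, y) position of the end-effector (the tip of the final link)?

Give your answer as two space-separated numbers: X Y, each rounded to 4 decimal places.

joint[0] = (0.0000, 0.0000)  (base)
link 0: phi[0] = 150 = 150 deg
  cos(150 deg) = -0.8660, sin(150 deg) = 0.5000
  joint[1] = (0.0000, 0.0000) + 4.8 * (-0.8660, 0.5000) = (0.0000 + -4.1569, 0.0000 + 2.4000) = (-4.1569, 2.4000)
link 1: phi[1] = 150 + 15 = 165 deg
  cos(165 deg) = -0.9659, sin(165 deg) = 0.2588
  joint[2] = (-4.1569, 2.4000) + 1.3 * (-0.9659, 0.2588) = (-4.1569 + -1.2557, 2.4000 + 0.3365) = (-5.4126, 2.7365)
End effector: (-5.4126, 2.7365)

Answer: -5.4126 2.7365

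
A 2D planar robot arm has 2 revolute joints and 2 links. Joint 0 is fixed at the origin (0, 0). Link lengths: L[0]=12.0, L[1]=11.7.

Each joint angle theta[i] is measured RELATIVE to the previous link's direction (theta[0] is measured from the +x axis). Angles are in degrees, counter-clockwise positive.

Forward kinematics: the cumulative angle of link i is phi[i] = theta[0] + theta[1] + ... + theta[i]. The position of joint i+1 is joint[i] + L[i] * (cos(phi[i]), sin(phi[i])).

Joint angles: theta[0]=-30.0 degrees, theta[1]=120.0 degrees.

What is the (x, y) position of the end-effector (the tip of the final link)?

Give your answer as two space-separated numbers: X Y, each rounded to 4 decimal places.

Answer: 10.3923 5.7000

Derivation:
joint[0] = (0.0000, 0.0000)  (base)
link 0: phi[0] = -30 = -30 deg
  cos(-30 deg) = 0.8660, sin(-30 deg) = -0.5000
  joint[1] = (0.0000, 0.0000) + 12 * (0.8660, -0.5000) = (0.0000 + 10.3923, 0.0000 + -6.0000) = (10.3923, -6.0000)
link 1: phi[1] = -30 + 120 = 90 deg
  cos(90 deg) = 0.0000, sin(90 deg) = 1.0000
  joint[2] = (10.3923, -6.0000) + 11.7 * (0.0000, 1.0000) = (10.3923 + 0.0000, -6.0000 + 11.7000) = (10.3923, 5.7000)
End effector: (10.3923, 5.7000)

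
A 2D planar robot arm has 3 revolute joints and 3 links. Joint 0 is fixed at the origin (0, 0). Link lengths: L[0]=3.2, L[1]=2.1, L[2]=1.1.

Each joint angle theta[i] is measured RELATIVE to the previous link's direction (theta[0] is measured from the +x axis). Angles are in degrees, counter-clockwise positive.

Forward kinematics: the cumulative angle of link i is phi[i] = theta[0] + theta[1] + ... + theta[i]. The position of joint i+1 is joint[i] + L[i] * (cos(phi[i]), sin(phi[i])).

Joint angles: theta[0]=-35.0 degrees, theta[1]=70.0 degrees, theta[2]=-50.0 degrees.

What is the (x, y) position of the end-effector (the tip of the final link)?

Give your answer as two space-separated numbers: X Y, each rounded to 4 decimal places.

joint[0] = (0.0000, 0.0000)  (base)
link 0: phi[0] = -35 = -35 deg
  cos(-35 deg) = 0.8192, sin(-35 deg) = -0.5736
  joint[1] = (0.0000, 0.0000) + 3.2 * (0.8192, -0.5736) = (0.0000 + 2.6213, 0.0000 + -1.8354) = (2.6213, -1.8354)
link 1: phi[1] = -35 + 70 = 35 deg
  cos(35 deg) = 0.8192, sin(35 deg) = 0.5736
  joint[2] = (2.6213, -1.8354) + 2.1 * (0.8192, 0.5736) = (2.6213 + 1.7202, -1.8354 + 1.2045) = (4.3415, -0.6309)
link 2: phi[2] = -35 + 70 + -50 = -15 deg
  cos(-15 deg) = 0.9659, sin(-15 deg) = -0.2588
  joint[3] = (4.3415, -0.6309) + 1.1 * (0.9659, -0.2588) = (4.3415 + 1.0625, -0.6309 + -0.2847) = (5.4040, -0.9156)
End effector: (5.4040, -0.9156)

Answer: 5.4040 -0.9156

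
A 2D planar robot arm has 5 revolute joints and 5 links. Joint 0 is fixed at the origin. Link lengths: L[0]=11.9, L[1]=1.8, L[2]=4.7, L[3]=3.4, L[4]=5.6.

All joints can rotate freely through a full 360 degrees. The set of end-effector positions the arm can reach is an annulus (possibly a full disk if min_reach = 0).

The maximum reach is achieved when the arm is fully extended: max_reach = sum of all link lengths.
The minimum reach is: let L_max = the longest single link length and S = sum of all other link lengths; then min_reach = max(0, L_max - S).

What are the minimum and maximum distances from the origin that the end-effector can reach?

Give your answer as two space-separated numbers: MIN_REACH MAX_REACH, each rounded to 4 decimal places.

Answer: 0.0000 27.4000

Derivation:
Link lengths: [11.9, 1.8, 4.7, 3.4, 5.6]
max_reach = 11.9 + 1.8 + 4.7 + 3.4 + 5.6 = 27.4
L_max = max([11.9, 1.8, 4.7, 3.4, 5.6]) = 11.9
S (sum of others) = 27.4 - 11.9 = 15.5
min_reach = max(0, 11.9 - 15.5) = max(0, -3.6) = 0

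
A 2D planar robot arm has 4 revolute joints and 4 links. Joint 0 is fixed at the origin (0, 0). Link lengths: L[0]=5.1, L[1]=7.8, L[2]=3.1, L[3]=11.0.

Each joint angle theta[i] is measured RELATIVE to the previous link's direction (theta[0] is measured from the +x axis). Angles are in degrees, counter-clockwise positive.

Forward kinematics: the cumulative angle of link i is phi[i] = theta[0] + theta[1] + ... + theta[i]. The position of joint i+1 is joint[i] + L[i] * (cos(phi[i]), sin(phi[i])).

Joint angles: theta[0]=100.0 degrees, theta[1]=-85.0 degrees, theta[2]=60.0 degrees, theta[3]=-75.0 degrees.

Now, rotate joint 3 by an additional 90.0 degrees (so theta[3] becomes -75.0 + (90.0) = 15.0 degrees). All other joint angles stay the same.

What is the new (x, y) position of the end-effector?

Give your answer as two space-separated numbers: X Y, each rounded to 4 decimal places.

joint[0] = (0.0000, 0.0000)  (base)
link 0: phi[0] = 100 = 100 deg
  cos(100 deg) = -0.1736, sin(100 deg) = 0.9848
  joint[1] = (0.0000, 0.0000) + 5.1 * (-0.1736, 0.9848) = (0.0000 + -0.8856, 0.0000 + 5.0225) = (-0.8856, 5.0225)
link 1: phi[1] = 100 + -85 = 15 deg
  cos(15 deg) = 0.9659, sin(15 deg) = 0.2588
  joint[2] = (-0.8856, 5.0225) + 7.8 * (0.9659, 0.2588) = (-0.8856 + 7.5342, 5.0225 + 2.0188) = (6.6486, 7.0413)
link 2: phi[2] = 100 + -85 + 60 = 75 deg
  cos(75 deg) = 0.2588, sin(75 deg) = 0.9659
  joint[3] = (6.6486, 7.0413) + 3.1 * (0.2588, 0.9659) = (6.6486 + 0.8023, 7.0413 + 2.9944) = (7.4510, 10.0357)
link 3: phi[3] = 100 + -85 + 60 + 15 = 90 deg
  cos(90 deg) = 0.0000, sin(90 deg) = 1.0000
  joint[4] = (7.4510, 10.0357) + 11 * (0.0000, 1.0000) = (7.4510 + 0.0000, 10.0357 + 11.0000) = (7.4510, 21.0357)
End effector: (7.4510, 21.0357)

Answer: 7.4510 21.0357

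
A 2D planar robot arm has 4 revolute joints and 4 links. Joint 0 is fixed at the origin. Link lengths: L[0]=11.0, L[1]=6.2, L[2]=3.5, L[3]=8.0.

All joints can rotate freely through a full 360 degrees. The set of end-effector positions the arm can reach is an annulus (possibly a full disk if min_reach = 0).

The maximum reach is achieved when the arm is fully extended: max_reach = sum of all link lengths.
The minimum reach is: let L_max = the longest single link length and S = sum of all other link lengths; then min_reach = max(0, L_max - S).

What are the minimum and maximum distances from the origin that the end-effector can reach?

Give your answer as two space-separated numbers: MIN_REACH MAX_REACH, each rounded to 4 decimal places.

Link lengths: [11.0, 6.2, 3.5, 8.0]
max_reach = 11 + 6.2 + 3.5 + 8 = 28.7
L_max = max([11.0, 6.2, 3.5, 8.0]) = 11
S (sum of others) = 28.7 - 11 = 17.7
min_reach = max(0, 11 - 17.7) = max(0, -6.7) = 0

Answer: 0.0000 28.7000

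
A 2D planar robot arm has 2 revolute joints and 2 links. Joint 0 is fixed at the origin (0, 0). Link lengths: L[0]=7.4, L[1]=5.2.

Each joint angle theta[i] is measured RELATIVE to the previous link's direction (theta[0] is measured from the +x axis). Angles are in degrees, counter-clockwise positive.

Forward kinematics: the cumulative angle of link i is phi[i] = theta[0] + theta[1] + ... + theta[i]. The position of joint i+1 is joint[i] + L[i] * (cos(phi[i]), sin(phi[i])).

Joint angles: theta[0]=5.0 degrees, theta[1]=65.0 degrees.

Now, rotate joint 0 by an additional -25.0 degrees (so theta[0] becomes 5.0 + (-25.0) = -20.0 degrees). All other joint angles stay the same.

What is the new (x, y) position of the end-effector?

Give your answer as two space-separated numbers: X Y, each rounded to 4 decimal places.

Answer: 10.6307 1.1460

Derivation:
joint[0] = (0.0000, 0.0000)  (base)
link 0: phi[0] = -20 = -20 deg
  cos(-20 deg) = 0.9397, sin(-20 deg) = -0.3420
  joint[1] = (0.0000, 0.0000) + 7.4 * (0.9397, -0.3420) = (0.0000 + 6.9537, 0.0000 + -2.5309) = (6.9537, -2.5309)
link 1: phi[1] = -20 + 65 = 45 deg
  cos(45 deg) = 0.7071, sin(45 deg) = 0.7071
  joint[2] = (6.9537, -2.5309) + 5.2 * (0.7071, 0.7071) = (6.9537 + 3.6770, -2.5309 + 3.6770) = (10.6307, 1.1460)
End effector: (10.6307, 1.1460)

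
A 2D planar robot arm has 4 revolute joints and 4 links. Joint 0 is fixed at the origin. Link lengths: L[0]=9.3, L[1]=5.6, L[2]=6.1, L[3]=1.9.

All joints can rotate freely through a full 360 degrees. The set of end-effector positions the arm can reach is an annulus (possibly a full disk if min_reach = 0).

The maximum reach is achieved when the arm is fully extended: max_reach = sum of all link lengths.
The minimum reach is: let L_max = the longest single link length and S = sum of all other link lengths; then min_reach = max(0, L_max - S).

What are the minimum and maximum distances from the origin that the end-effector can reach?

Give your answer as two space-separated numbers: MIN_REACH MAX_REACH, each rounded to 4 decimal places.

Link lengths: [9.3, 5.6, 6.1, 1.9]
max_reach = 9.3 + 5.6 + 6.1 + 1.9 = 22.9
L_max = max([9.3, 5.6, 6.1, 1.9]) = 9.3
S (sum of others) = 22.9 - 9.3 = 13.6
min_reach = max(0, 9.3 - 13.6) = max(0, -4.3) = 0

Answer: 0.0000 22.9000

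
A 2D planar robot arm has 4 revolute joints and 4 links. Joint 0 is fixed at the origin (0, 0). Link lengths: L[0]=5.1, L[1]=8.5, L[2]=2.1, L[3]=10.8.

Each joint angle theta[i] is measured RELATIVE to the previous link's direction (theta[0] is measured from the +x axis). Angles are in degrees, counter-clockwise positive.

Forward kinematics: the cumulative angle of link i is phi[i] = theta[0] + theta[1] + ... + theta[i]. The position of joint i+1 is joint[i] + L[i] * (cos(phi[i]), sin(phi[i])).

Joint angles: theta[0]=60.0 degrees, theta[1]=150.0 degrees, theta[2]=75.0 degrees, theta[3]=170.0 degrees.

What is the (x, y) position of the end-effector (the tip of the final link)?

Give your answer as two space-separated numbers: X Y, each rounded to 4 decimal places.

joint[0] = (0.0000, 0.0000)  (base)
link 0: phi[0] = 60 = 60 deg
  cos(60 deg) = 0.5000, sin(60 deg) = 0.8660
  joint[1] = (0.0000, 0.0000) + 5.1 * (0.5000, 0.8660) = (0.0000 + 2.5500, 0.0000 + 4.4167) = (2.5500, 4.4167)
link 1: phi[1] = 60 + 150 = 210 deg
  cos(210 deg) = -0.8660, sin(210 deg) = -0.5000
  joint[2] = (2.5500, 4.4167) + 8.5 * (-0.8660, -0.5000) = (2.5500 + -7.3612, 4.4167 + -4.2500) = (-4.8112, 0.1667)
link 2: phi[2] = 60 + 150 + 75 = 285 deg
  cos(285 deg) = 0.2588, sin(285 deg) = -0.9659
  joint[3] = (-4.8112, 0.1667) + 2.1 * (0.2588, -0.9659) = (-4.8112 + 0.5435, 0.1667 + -2.0284) = (-4.2677, -1.8617)
link 3: phi[3] = 60 + 150 + 75 + 170 = 455 deg
  cos(455 deg) = -0.0872, sin(455 deg) = 0.9962
  joint[4] = (-4.2677, -1.8617) + 10.8 * (-0.0872, 0.9962) = (-4.2677 + -0.9413, -1.8617 + 10.7589) = (-5.2090, 8.8972)
End effector: (-5.2090, 8.8972)

Answer: -5.2090 8.8972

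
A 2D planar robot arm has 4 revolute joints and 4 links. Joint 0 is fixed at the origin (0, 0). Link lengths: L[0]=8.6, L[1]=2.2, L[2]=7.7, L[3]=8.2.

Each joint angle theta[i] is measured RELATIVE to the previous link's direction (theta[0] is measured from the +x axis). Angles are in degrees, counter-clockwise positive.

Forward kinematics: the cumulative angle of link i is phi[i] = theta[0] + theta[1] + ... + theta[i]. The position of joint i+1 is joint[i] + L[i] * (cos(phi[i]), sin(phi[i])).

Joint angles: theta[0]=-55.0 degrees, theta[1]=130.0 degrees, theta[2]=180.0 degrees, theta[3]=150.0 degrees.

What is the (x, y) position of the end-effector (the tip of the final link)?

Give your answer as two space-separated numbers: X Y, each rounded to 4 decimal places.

Answer: 9.3075 -6.5590

Derivation:
joint[0] = (0.0000, 0.0000)  (base)
link 0: phi[0] = -55 = -55 deg
  cos(-55 deg) = 0.5736, sin(-55 deg) = -0.8192
  joint[1] = (0.0000, 0.0000) + 8.6 * (0.5736, -0.8192) = (0.0000 + 4.9328, 0.0000 + -7.0447) = (4.9328, -7.0447)
link 1: phi[1] = -55 + 130 = 75 deg
  cos(75 deg) = 0.2588, sin(75 deg) = 0.9659
  joint[2] = (4.9328, -7.0447) + 2.2 * (0.2588, 0.9659) = (4.9328 + 0.5694, -7.0447 + 2.1250) = (5.5022, -4.9197)
link 2: phi[2] = -55 + 130 + 180 = 255 deg
  cos(255 deg) = -0.2588, sin(255 deg) = -0.9659
  joint[3] = (5.5022, -4.9197) + 7.7 * (-0.2588, -0.9659) = (5.5022 + -1.9929, -4.9197 + -7.4376) = (3.5093, -12.3573)
link 3: phi[3] = -55 + 130 + 180 + 150 = 405 deg
  cos(405 deg) = 0.7071, sin(405 deg) = 0.7071
  joint[4] = (3.5093, -12.3573) + 8.2 * (0.7071, 0.7071) = (3.5093 + 5.7983, -12.3573 + 5.7983) = (9.3075, -6.5590)
End effector: (9.3075, -6.5590)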